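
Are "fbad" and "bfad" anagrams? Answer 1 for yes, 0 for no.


Strings: "fbad", "bfad"
Sorted first:  abdf
Sorted second: abdf
Sorted forms match => anagrams

1


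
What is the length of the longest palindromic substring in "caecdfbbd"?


Input: "caecdfbbd"
Checking substrings for palindromes:
  [6:8] "bb" (len 2) => palindrome
Longest palindromic substring: "bb" with length 2

2


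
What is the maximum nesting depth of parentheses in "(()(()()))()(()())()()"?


Input: "(()(()()))()(()())()()"
Tracking depth:
  Position 0 '(': depth becomes 1
  Position 1 '(': depth becomes 2
  Position 2 ')': depth becomes 1
  Position 3 '(': depth becomes 2
  Position 4 '(': depth becomes 3
  Position 5 ')': depth becomes 2
  Position 6 '(': depth becomes 3
  Position 7 ')': depth becomes 2
  Position 8 ')': depth becomes 1
  Position 9 ')': depth becomes 0
  Position 10 '(': depth becomes 1
  Position 11 ')': depth becomes 0
  Position 12 '(': depth becomes 1
  Position 13 '(': depth becomes 2
  Position 14 ')': depth becomes 1
  Position 15 '(': depth becomes 2
  Position 16 ')': depth becomes 1
  Position 17 ')': depth becomes 0
  Position 18 '(': depth becomes 1
  Position 19 ')': depth becomes 0
  Position 20 '(': depth becomes 1
  Position 21 ')': depth becomes 0
Maximum depth reached: 3

3


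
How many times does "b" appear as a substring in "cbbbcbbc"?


Searching for "b" in "cbbbcbbc"
Scanning each position:
  Position 0: "c" => no
  Position 1: "b" => MATCH
  Position 2: "b" => MATCH
  Position 3: "b" => MATCH
  Position 4: "c" => no
  Position 5: "b" => MATCH
  Position 6: "b" => MATCH
  Position 7: "c" => no
Total occurrences: 5

5


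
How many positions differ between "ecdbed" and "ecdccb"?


Comparing "ecdbed" and "ecdccb" position by position:
  Position 0: 'e' vs 'e' => same
  Position 1: 'c' vs 'c' => same
  Position 2: 'd' vs 'd' => same
  Position 3: 'b' vs 'c' => DIFFER
  Position 4: 'e' vs 'c' => DIFFER
  Position 5: 'd' vs 'b' => DIFFER
Positions that differ: 3

3


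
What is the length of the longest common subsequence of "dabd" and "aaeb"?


LCS of "dabd" and "aaeb"
DP table:
           a    a    e    b
      0    0    0    0    0
  d   0    0    0    0    0
  a   0    1    1    1    1
  b   0    1    1    1    2
  d   0    1    1    1    2
LCS length = dp[4][4] = 2

2


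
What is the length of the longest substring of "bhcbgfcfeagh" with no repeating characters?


Input: "bhcbgfcfeagh"
Sliding window (track last position of each char):
  Position 0 ('b'): window [0,0] length 1 -- new best
  Position 1 ('h'): window [0,1] length 2 -- new best
  Position 2 ('c'): window [0,2] length 3 -- new best
  Position 3 ('b'): repeat (last at 0), move window start to 1
  Position 3 ('b'): window [1,3] length 3
  Position 4 ('g'): window [1,4] length 4 -- new best
  Position 5 ('f'): window [1,5] length 5 -- new best
  Position 6 ('c'): repeat (last at 2), move window start to 3
  Position 6 ('c'): window [3,6] length 4
  Position 7 ('f'): repeat (last at 5), move window start to 6
  Position 7 ('f'): window [6,7] length 2
  Position 8 ('e'): window [6,8] length 3
  Position 9 ('a'): window [6,9] length 4
  Position 10 ('g'): window [6,10] length 5
  Position 11 ('h'): window [6,11] length 6 -- new best
Longest substring with no repeats: "cfeagh" with length 6

6


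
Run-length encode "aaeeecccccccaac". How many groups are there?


Input: aaeeecccccccaac
Scanning for consecutive runs:
  Group 1: 'a' x 2 (positions 0-1)
  Group 2: 'e' x 3 (positions 2-4)
  Group 3: 'c' x 7 (positions 5-11)
  Group 4: 'a' x 2 (positions 12-13)
  Group 5: 'c' x 1 (positions 14-14)
Total groups: 5

5


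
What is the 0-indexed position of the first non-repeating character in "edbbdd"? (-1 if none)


Input: edbbdd
Character frequencies:
  'b': 2
  'd': 3
  'e': 1
Scanning left to right for freq == 1:
  Position 0 ('e'): unique! => answer = 0

0


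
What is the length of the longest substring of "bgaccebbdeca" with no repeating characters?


Input: "bgaccebbdeca"
Sliding window (track last position of each char):
  Position 0 ('b'): window [0,0] length 1 -- new best
  Position 1 ('g'): window [0,1] length 2 -- new best
  Position 2 ('a'): window [0,2] length 3 -- new best
  Position 3 ('c'): window [0,3] length 4 -- new best
  Position 4 ('c'): repeat (last at 3), move window start to 4
  Position 4 ('c'): window [4,4] length 1
  Position 5 ('e'): window [4,5] length 2
  Position 6 ('b'): window [4,6] length 3
  Position 7 ('b'): repeat (last at 6), move window start to 7
  Position 7 ('b'): window [7,7] length 1
  Position 8 ('d'): window [7,8] length 2
  Position 9 ('e'): window [7,9] length 3
  Position 10 ('c'): window [7,10] length 4
  Position 11 ('a'): window [7,11] length 5 -- new best
Longest substring with no repeats: "bdeca" with length 5

5


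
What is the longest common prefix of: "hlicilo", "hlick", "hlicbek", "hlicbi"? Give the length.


Words: hlicilo, hlick, hlicbek, hlicbi
  Position 0: all 'h' => match
  Position 1: all 'l' => match
  Position 2: all 'i' => match
  Position 3: all 'c' => match
  Position 4: ('i', 'k', 'b', 'b') => mismatch, stop
LCP = "hlic" (length 4)

4


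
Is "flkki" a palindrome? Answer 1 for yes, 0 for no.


Input: flkki
Reversed: ikklf
  Compare pos 0 ('f') with pos 4 ('i'): MISMATCH
  Compare pos 1 ('l') with pos 3 ('k'): MISMATCH
Result: not a palindrome

0


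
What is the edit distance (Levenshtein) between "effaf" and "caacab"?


Computing edit distance: "effaf" -> "caacab"
DP table:
           c    a    a    c    a    b
      0    1    2    3    4    5    6
  e   1    1    2    3    4    5    6
  f   2    2    2    3    4    5    6
  f   3    3    3    3    4    5    6
  a   4    4    3    3    4    4    5
  f   5    5    4    4    4    5    5
Edit distance = dp[5][6] = 5

5


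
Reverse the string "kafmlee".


Input: kafmlee
Reading characters right to left:
  Position 6: 'e'
  Position 5: 'e'
  Position 4: 'l'
  Position 3: 'm'
  Position 2: 'f'
  Position 1: 'a'
  Position 0: 'k'
Reversed: eelmfak

eelmfak


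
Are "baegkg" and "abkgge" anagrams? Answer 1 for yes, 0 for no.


Strings: "baegkg", "abkgge"
Sorted first:  abeggk
Sorted second: abeggk
Sorted forms match => anagrams

1


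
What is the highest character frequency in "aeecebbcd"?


Input: aeecebbcd
Character counts:
  'a': 1
  'b': 2
  'c': 2
  'd': 1
  'e': 3
Maximum frequency: 3

3


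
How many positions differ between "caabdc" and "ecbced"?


Comparing "caabdc" and "ecbced" position by position:
  Position 0: 'c' vs 'e' => DIFFER
  Position 1: 'a' vs 'c' => DIFFER
  Position 2: 'a' vs 'b' => DIFFER
  Position 3: 'b' vs 'c' => DIFFER
  Position 4: 'd' vs 'e' => DIFFER
  Position 5: 'c' vs 'd' => DIFFER
Positions that differ: 6

6


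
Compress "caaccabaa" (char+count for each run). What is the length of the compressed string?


Input: caaccabaa
Runs:
  'c' x 1 => "c1"
  'a' x 2 => "a2"
  'c' x 2 => "c2"
  'a' x 1 => "a1"
  'b' x 1 => "b1"
  'a' x 2 => "a2"
Compressed: "c1a2c2a1b1a2"
Compressed length: 12

12


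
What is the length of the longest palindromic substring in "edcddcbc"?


Input: "edcddcbc"
Checking substrings for palindromes:
  [2:6] "cddc" (len 4) => palindrome
  [1:4] "dcd" (len 3) => palindrome
  [5:8] "cbc" (len 3) => palindrome
  [3:5] "dd" (len 2) => palindrome
Longest palindromic substring: "cddc" with length 4

4


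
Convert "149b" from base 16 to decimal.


Input: "149b" in base 16
Positional expansion:
  Digit '1' (value 1) x 16^3 = 4096
  Digit '4' (value 4) x 16^2 = 1024
  Digit '9' (value 9) x 16^1 = 144
  Digit 'b' (value 11) x 16^0 = 11
Sum = 5275

5275


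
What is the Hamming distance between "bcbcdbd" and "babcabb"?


Comparing "bcbcdbd" and "babcabb" position by position:
  Position 0: 'b' vs 'b' => same
  Position 1: 'c' vs 'a' => differ
  Position 2: 'b' vs 'b' => same
  Position 3: 'c' vs 'c' => same
  Position 4: 'd' vs 'a' => differ
  Position 5: 'b' vs 'b' => same
  Position 6: 'd' vs 'b' => differ
Total differences (Hamming distance): 3

3


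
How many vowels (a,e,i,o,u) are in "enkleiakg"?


Input: enkleiakg
Checking each character:
  'e' at position 0: vowel (running total: 1)
  'n' at position 1: consonant
  'k' at position 2: consonant
  'l' at position 3: consonant
  'e' at position 4: vowel (running total: 2)
  'i' at position 5: vowel (running total: 3)
  'a' at position 6: vowel (running total: 4)
  'k' at position 7: consonant
  'g' at position 8: consonant
Total vowels: 4

4


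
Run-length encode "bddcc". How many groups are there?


Input: bddcc
Scanning for consecutive runs:
  Group 1: 'b' x 1 (positions 0-0)
  Group 2: 'd' x 2 (positions 1-2)
  Group 3: 'c' x 2 (positions 3-4)
Total groups: 3

3


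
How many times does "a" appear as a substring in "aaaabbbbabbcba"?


Searching for "a" in "aaaabbbbabbcba"
Scanning each position:
  Position 0: "a" => MATCH
  Position 1: "a" => MATCH
  Position 2: "a" => MATCH
  Position 3: "a" => MATCH
  Position 4: "b" => no
  Position 5: "b" => no
  Position 6: "b" => no
  Position 7: "b" => no
  Position 8: "a" => MATCH
  Position 9: "b" => no
  Position 10: "b" => no
  Position 11: "c" => no
  Position 12: "b" => no
  Position 13: "a" => MATCH
Total occurrences: 6

6


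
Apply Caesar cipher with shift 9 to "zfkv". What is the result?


Caesar cipher: shift "zfkv" by 9
  'z' (pos 25) + 9 = pos 8 = 'i'
  'f' (pos 5) + 9 = pos 14 = 'o'
  'k' (pos 10) + 9 = pos 19 = 't'
  'v' (pos 21) + 9 = pos 4 = 'e'
Result: iote

iote


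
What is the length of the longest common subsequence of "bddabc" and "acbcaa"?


LCS of "bddabc" and "acbcaa"
DP table:
           a    c    b    c    a    a
      0    0    0    0    0    0    0
  b   0    0    0    1    1    1    1
  d   0    0    0    1    1    1    1
  d   0    0    0    1    1    1    1
  a   0    1    1    1    1    2    2
  b   0    1    1    2    2    2    2
  c   0    1    2    2    3    3    3
LCS length = dp[6][6] = 3

3


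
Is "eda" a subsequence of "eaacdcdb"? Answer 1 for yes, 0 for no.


Check if "eda" is a subsequence of "eaacdcdb"
Greedy scan:
  Position 0 ('e'): matches sub[0] = 'e'
  Position 1 ('a'): no match needed
  Position 2 ('a'): no match needed
  Position 3 ('c'): no match needed
  Position 4 ('d'): matches sub[1] = 'd'
  Position 5 ('c'): no match needed
  Position 6 ('d'): no match needed
  Position 7 ('b'): no match needed
Only matched 2/3 characters => not a subsequence

0


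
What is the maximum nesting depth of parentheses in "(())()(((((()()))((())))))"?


Input: "(())()(((((()()))((())))))"
Tracking depth:
  Position 0 '(': depth becomes 1
  Position 1 '(': depth becomes 2
  Position 2 ')': depth becomes 1
  Position 3 ')': depth becomes 0
  Position 4 '(': depth becomes 1
  Position 5 ')': depth becomes 0
  Position 6 '(': depth becomes 1
  Position 7 '(': depth becomes 2
  Position 8 '(': depth becomes 3
  Position 9 '(': depth becomes 4
  Position 10 '(': depth becomes 5
  Position 11 '(': depth becomes 6
  Position 12 ')': depth becomes 5
  Position 13 '(': depth becomes 6
  Position 14 ')': depth becomes 5
  Position 15 ')': depth becomes 4
  Position 16 ')': depth becomes 3
  Position 17 '(': depth becomes 4
  Position 18 '(': depth becomes 5
  Position 19 '(': depth becomes 6
  Position 20 ')': depth becomes 5
  Position 21 ')': depth becomes 4
  Position 22 ')': depth becomes 3
  Position 23 ')': depth becomes 2
  Position 24 ')': depth becomes 1
  Position 25 ')': depth becomes 0
Maximum depth reached: 6

6


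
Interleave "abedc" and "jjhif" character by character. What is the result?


Interleaving "abedc" and "jjhif":
  Position 0: 'a' from first, 'j' from second => "aj"
  Position 1: 'b' from first, 'j' from second => "bj"
  Position 2: 'e' from first, 'h' from second => "eh"
  Position 3: 'd' from first, 'i' from second => "di"
  Position 4: 'c' from first, 'f' from second => "cf"
Result: ajbjehdicf

ajbjehdicf


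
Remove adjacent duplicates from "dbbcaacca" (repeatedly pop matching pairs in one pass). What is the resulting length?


Input: dbbcaacca
Stack-based adjacent duplicate removal:
  Read 'd': push. Stack: d
  Read 'b': push. Stack: db
  Read 'b': matches stack top 'b' => pop. Stack: d
  Read 'c': push. Stack: dc
  Read 'a': push. Stack: dca
  Read 'a': matches stack top 'a' => pop. Stack: dc
  Read 'c': matches stack top 'c' => pop. Stack: d
  Read 'c': push. Stack: dc
  Read 'a': push. Stack: dca
Final stack: "dca" (length 3)

3


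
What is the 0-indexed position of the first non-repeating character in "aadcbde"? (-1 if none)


Input: aadcbde
Character frequencies:
  'a': 2
  'b': 1
  'c': 1
  'd': 2
  'e': 1
Scanning left to right for freq == 1:
  Position 0 ('a'): freq=2, skip
  Position 1 ('a'): freq=2, skip
  Position 2 ('d'): freq=2, skip
  Position 3 ('c'): unique! => answer = 3

3


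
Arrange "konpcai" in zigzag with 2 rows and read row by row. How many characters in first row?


Zigzag "konpcai" into 2 rows:
Placing characters:
  'k' => row 0
  'o' => row 1
  'n' => row 0
  'p' => row 1
  'c' => row 0
  'a' => row 1
  'i' => row 0
Rows:
  Row 0: "knci"
  Row 1: "opa"
First row length: 4

4


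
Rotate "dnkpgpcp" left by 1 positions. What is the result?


Input: "dnkpgpcp", rotate left by 1
First 1 characters: "d"
Remaining characters: "nkpgpcp"
Concatenate remaining + first: "nkpgpcp" + "d" = "nkpgpcpd"

nkpgpcpd


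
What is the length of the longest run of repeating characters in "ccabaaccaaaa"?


Input: "ccabaaccaaaa"
Scanning for longest run:
  Position 1 ('c'): continues run of 'c', length=2
  Position 2 ('a'): new char, reset run to 1
  Position 3 ('b'): new char, reset run to 1
  Position 4 ('a'): new char, reset run to 1
  Position 5 ('a'): continues run of 'a', length=2
  Position 6 ('c'): new char, reset run to 1
  Position 7 ('c'): continues run of 'c', length=2
  Position 8 ('a'): new char, reset run to 1
  Position 9 ('a'): continues run of 'a', length=2
  Position 10 ('a'): continues run of 'a', length=3
  Position 11 ('a'): continues run of 'a', length=4
Longest run: 'a' with length 4

4


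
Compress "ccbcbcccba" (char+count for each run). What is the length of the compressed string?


Input: ccbcbcccba
Runs:
  'c' x 2 => "c2"
  'b' x 1 => "b1"
  'c' x 1 => "c1"
  'b' x 1 => "b1"
  'c' x 3 => "c3"
  'b' x 1 => "b1"
  'a' x 1 => "a1"
Compressed: "c2b1c1b1c3b1a1"
Compressed length: 14

14


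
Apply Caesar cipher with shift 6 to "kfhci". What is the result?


Caesar cipher: shift "kfhci" by 6
  'k' (pos 10) + 6 = pos 16 = 'q'
  'f' (pos 5) + 6 = pos 11 = 'l'
  'h' (pos 7) + 6 = pos 13 = 'n'
  'c' (pos 2) + 6 = pos 8 = 'i'
  'i' (pos 8) + 6 = pos 14 = 'o'
Result: qlnio

qlnio


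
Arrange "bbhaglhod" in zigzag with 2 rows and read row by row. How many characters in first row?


Zigzag "bbhaglhod" into 2 rows:
Placing characters:
  'b' => row 0
  'b' => row 1
  'h' => row 0
  'a' => row 1
  'g' => row 0
  'l' => row 1
  'h' => row 0
  'o' => row 1
  'd' => row 0
Rows:
  Row 0: "bhghd"
  Row 1: "balo"
First row length: 5

5


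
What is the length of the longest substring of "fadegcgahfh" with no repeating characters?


Input: "fadegcgahfh"
Sliding window (track last position of each char):
  Position 0 ('f'): window [0,0] length 1 -- new best
  Position 1 ('a'): window [0,1] length 2 -- new best
  Position 2 ('d'): window [0,2] length 3 -- new best
  Position 3 ('e'): window [0,3] length 4 -- new best
  Position 4 ('g'): window [0,4] length 5 -- new best
  Position 5 ('c'): window [0,5] length 6 -- new best
  Position 6 ('g'): repeat (last at 4), move window start to 5
  Position 6 ('g'): window [5,6] length 2
  Position 7 ('a'): window [5,7] length 3
  Position 8 ('h'): window [5,8] length 4
  Position 9 ('f'): window [5,9] length 5
  Position 10 ('h'): repeat (last at 8), move window start to 9
  Position 10 ('h'): window [9,10] length 2
Longest substring with no repeats: "fadegc" with length 6

6


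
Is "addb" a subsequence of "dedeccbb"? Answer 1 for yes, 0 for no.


Check if "addb" is a subsequence of "dedeccbb"
Greedy scan:
  Position 0 ('d'): no match needed
  Position 1 ('e'): no match needed
  Position 2 ('d'): no match needed
  Position 3 ('e'): no match needed
  Position 4 ('c'): no match needed
  Position 5 ('c'): no match needed
  Position 6 ('b'): no match needed
  Position 7 ('b'): no match needed
Only matched 0/4 characters => not a subsequence

0


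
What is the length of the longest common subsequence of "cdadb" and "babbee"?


LCS of "cdadb" and "babbee"
DP table:
           b    a    b    b    e    e
      0    0    0    0    0    0    0
  c   0    0    0    0    0    0    0
  d   0    0    0    0    0    0    0
  a   0    0    1    1    1    1    1
  d   0    0    1    1    1    1    1
  b   0    1    1    2    2    2    2
LCS length = dp[5][6] = 2

2


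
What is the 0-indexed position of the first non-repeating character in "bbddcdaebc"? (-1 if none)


Input: bbddcdaebc
Character frequencies:
  'a': 1
  'b': 3
  'c': 2
  'd': 3
  'e': 1
Scanning left to right for freq == 1:
  Position 0 ('b'): freq=3, skip
  Position 1 ('b'): freq=3, skip
  Position 2 ('d'): freq=3, skip
  Position 3 ('d'): freq=3, skip
  Position 4 ('c'): freq=2, skip
  Position 5 ('d'): freq=3, skip
  Position 6 ('a'): unique! => answer = 6

6


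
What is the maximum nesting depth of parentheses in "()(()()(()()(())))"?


Input: "()(()()(()()(())))"
Tracking depth:
  Position 0 '(': depth becomes 1
  Position 1 ')': depth becomes 0
  Position 2 '(': depth becomes 1
  Position 3 '(': depth becomes 2
  Position 4 ')': depth becomes 1
  Position 5 '(': depth becomes 2
  Position 6 ')': depth becomes 1
  Position 7 '(': depth becomes 2
  Position 8 '(': depth becomes 3
  Position 9 ')': depth becomes 2
  Position 10 '(': depth becomes 3
  Position 11 ')': depth becomes 2
  Position 12 '(': depth becomes 3
  Position 13 '(': depth becomes 4
  Position 14 ')': depth becomes 3
  Position 15 ')': depth becomes 2
  Position 16 ')': depth becomes 1
  Position 17 ')': depth becomes 0
Maximum depth reached: 4

4


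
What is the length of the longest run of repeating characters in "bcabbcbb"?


Input: "bcabbcbb"
Scanning for longest run:
  Position 1 ('c'): new char, reset run to 1
  Position 2 ('a'): new char, reset run to 1
  Position 3 ('b'): new char, reset run to 1
  Position 4 ('b'): continues run of 'b', length=2
  Position 5 ('c'): new char, reset run to 1
  Position 6 ('b'): new char, reset run to 1
  Position 7 ('b'): continues run of 'b', length=2
Longest run: 'b' with length 2

2


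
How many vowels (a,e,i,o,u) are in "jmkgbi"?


Input: jmkgbi
Checking each character:
  'j' at position 0: consonant
  'm' at position 1: consonant
  'k' at position 2: consonant
  'g' at position 3: consonant
  'b' at position 4: consonant
  'i' at position 5: vowel (running total: 1)
Total vowels: 1

1


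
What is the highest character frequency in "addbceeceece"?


Input: addbceeceece
Character counts:
  'a': 1
  'b': 1
  'c': 3
  'd': 2
  'e': 5
Maximum frequency: 5

5


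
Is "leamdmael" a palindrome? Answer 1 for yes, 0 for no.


Input: leamdmael
Reversed: leamdmael
  Compare pos 0 ('l') with pos 8 ('l'): match
  Compare pos 1 ('e') with pos 7 ('e'): match
  Compare pos 2 ('a') with pos 6 ('a'): match
  Compare pos 3 ('m') with pos 5 ('m'): match
Result: palindrome

1


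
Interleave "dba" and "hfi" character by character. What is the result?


Interleaving "dba" and "hfi":
  Position 0: 'd' from first, 'h' from second => "dh"
  Position 1: 'b' from first, 'f' from second => "bf"
  Position 2: 'a' from first, 'i' from second => "ai"
Result: dhbfai

dhbfai


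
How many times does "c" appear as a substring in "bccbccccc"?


Searching for "c" in "bccbccccc"
Scanning each position:
  Position 0: "b" => no
  Position 1: "c" => MATCH
  Position 2: "c" => MATCH
  Position 3: "b" => no
  Position 4: "c" => MATCH
  Position 5: "c" => MATCH
  Position 6: "c" => MATCH
  Position 7: "c" => MATCH
  Position 8: "c" => MATCH
Total occurrences: 7

7


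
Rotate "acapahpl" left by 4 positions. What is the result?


Input: "acapahpl", rotate left by 4
First 4 characters: "acap"
Remaining characters: "ahpl"
Concatenate remaining + first: "ahpl" + "acap" = "ahplacap"

ahplacap


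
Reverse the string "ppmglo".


Input: ppmglo
Reading characters right to left:
  Position 5: 'o'
  Position 4: 'l'
  Position 3: 'g'
  Position 2: 'm'
  Position 1: 'p'
  Position 0: 'p'
Reversed: olgmpp

olgmpp


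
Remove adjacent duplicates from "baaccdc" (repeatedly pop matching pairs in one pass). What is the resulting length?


Input: baaccdc
Stack-based adjacent duplicate removal:
  Read 'b': push. Stack: b
  Read 'a': push. Stack: ba
  Read 'a': matches stack top 'a' => pop. Stack: b
  Read 'c': push. Stack: bc
  Read 'c': matches stack top 'c' => pop. Stack: b
  Read 'd': push. Stack: bd
  Read 'c': push. Stack: bdc
Final stack: "bdc" (length 3)

3


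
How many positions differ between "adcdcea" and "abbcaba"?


Comparing "adcdcea" and "abbcaba" position by position:
  Position 0: 'a' vs 'a' => same
  Position 1: 'd' vs 'b' => DIFFER
  Position 2: 'c' vs 'b' => DIFFER
  Position 3: 'd' vs 'c' => DIFFER
  Position 4: 'c' vs 'a' => DIFFER
  Position 5: 'e' vs 'b' => DIFFER
  Position 6: 'a' vs 'a' => same
Positions that differ: 5

5


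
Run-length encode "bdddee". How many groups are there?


Input: bdddee
Scanning for consecutive runs:
  Group 1: 'b' x 1 (positions 0-0)
  Group 2: 'd' x 3 (positions 1-3)
  Group 3: 'e' x 2 (positions 4-5)
Total groups: 3

3


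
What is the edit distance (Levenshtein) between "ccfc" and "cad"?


Computing edit distance: "ccfc" -> "cad"
DP table:
           c    a    d
      0    1    2    3
  c   1    0    1    2
  c   2    1    1    2
  f   3    2    2    2
  c   4    3    3    3
Edit distance = dp[4][3] = 3

3


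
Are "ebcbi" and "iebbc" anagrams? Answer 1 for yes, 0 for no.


Strings: "ebcbi", "iebbc"
Sorted first:  bbcei
Sorted second: bbcei
Sorted forms match => anagrams

1


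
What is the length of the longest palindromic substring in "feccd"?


Input: "feccd"
Checking substrings for palindromes:
  [2:4] "cc" (len 2) => palindrome
Longest palindromic substring: "cc" with length 2

2


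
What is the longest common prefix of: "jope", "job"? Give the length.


Words: jope, job
  Position 0: all 'j' => match
  Position 1: all 'o' => match
  Position 2: ('p', 'b') => mismatch, stop
LCP = "jo" (length 2)

2


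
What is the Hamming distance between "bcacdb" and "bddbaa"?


Comparing "bcacdb" and "bddbaa" position by position:
  Position 0: 'b' vs 'b' => same
  Position 1: 'c' vs 'd' => differ
  Position 2: 'a' vs 'd' => differ
  Position 3: 'c' vs 'b' => differ
  Position 4: 'd' vs 'a' => differ
  Position 5: 'b' vs 'a' => differ
Total differences (Hamming distance): 5

5


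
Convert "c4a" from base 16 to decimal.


Input: "c4a" in base 16
Positional expansion:
  Digit 'c' (value 12) x 16^2 = 3072
  Digit '4' (value 4) x 16^1 = 64
  Digit 'a' (value 10) x 16^0 = 10
Sum = 3146

3146


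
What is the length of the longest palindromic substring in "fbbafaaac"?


Input: "fbbafaaac"
Checking substrings for palindromes:
  [3:6] "afa" (len 3) => palindrome
  [5:8] "aaa" (len 3) => palindrome
  [1:3] "bb" (len 2) => palindrome
  [5:7] "aa" (len 2) => palindrome
  [6:8] "aa" (len 2) => palindrome
Longest palindromic substring: "afa" with length 3

3


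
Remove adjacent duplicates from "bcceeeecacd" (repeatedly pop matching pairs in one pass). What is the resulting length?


Input: bcceeeecacd
Stack-based adjacent duplicate removal:
  Read 'b': push. Stack: b
  Read 'c': push. Stack: bc
  Read 'c': matches stack top 'c' => pop. Stack: b
  Read 'e': push. Stack: be
  Read 'e': matches stack top 'e' => pop. Stack: b
  Read 'e': push. Stack: be
  Read 'e': matches stack top 'e' => pop. Stack: b
  Read 'c': push. Stack: bc
  Read 'a': push. Stack: bca
  Read 'c': push. Stack: bcac
  Read 'd': push. Stack: bcacd
Final stack: "bcacd" (length 5)

5


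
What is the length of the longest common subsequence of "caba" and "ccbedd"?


LCS of "caba" and "ccbedd"
DP table:
           c    c    b    e    d    d
      0    0    0    0    0    0    0
  c   0    1    1    1    1    1    1
  a   0    1    1    1    1    1    1
  b   0    1    1    2    2    2    2
  a   0    1    1    2    2    2    2
LCS length = dp[4][6] = 2

2


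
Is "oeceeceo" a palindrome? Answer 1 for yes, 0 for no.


Input: oeceeceo
Reversed: oeceeceo
  Compare pos 0 ('o') with pos 7 ('o'): match
  Compare pos 1 ('e') with pos 6 ('e'): match
  Compare pos 2 ('c') with pos 5 ('c'): match
  Compare pos 3 ('e') with pos 4 ('e'): match
Result: palindrome

1


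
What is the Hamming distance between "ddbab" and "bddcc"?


Comparing "ddbab" and "bddcc" position by position:
  Position 0: 'd' vs 'b' => differ
  Position 1: 'd' vs 'd' => same
  Position 2: 'b' vs 'd' => differ
  Position 3: 'a' vs 'c' => differ
  Position 4: 'b' vs 'c' => differ
Total differences (Hamming distance): 4

4


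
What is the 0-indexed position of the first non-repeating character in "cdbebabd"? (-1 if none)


Input: cdbebabd
Character frequencies:
  'a': 1
  'b': 3
  'c': 1
  'd': 2
  'e': 1
Scanning left to right for freq == 1:
  Position 0 ('c'): unique! => answer = 0

0


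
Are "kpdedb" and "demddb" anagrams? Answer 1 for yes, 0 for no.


Strings: "kpdedb", "demddb"
Sorted first:  bddekp
Sorted second: bdddem
Differ at position 3: 'e' vs 'd' => not anagrams

0


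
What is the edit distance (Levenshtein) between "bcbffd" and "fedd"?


Computing edit distance: "bcbffd" -> "fedd"
DP table:
           f    e    d    d
      0    1    2    3    4
  b   1    1    2    3    4
  c   2    2    2    3    4
  b   3    3    3    3    4
  f   4    3    4    4    4
  f   5    4    4    5    5
  d   6    5    5    4    5
Edit distance = dp[6][4] = 5

5


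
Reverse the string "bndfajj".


Input: bndfajj
Reading characters right to left:
  Position 6: 'j'
  Position 5: 'j'
  Position 4: 'a'
  Position 3: 'f'
  Position 2: 'd'
  Position 1: 'n'
  Position 0: 'b'
Reversed: jjafdnb

jjafdnb


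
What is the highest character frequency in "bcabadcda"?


Input: bcabadcda
Character counts:
  'a': 3
  'b': 2
  'c': 2
  'd': 2
Maximum frequency: 3

3


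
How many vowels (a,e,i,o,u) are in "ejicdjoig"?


Input: ejicdjoig
Checking each character:
  'e' at position 0: vowel (running total: 1)
  'j' at position 1: consonant
  'i' at position 2: vowel (running total: 2)
  'c' at position 3: consonant
  'd' at position 4: consonant
  'j' at position 5: consonant
  'o' at position 6: vowel (running total: 3)
  'i' at position 7: vowel (running total: 4)
  'g' at position 8: consonant
Total vowels: 4

4


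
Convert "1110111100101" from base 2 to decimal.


Input: "1110111100101" in base 2
Positional expansion:
  Digit '1' (value 1) x 2^12 = 4096
  Digit '1' (value 1) x 2^11 = 2048
  Digit '1' (value 1) x 2^10 = 1024
  Digit '0' (value 0) x 2^9 = 0
  Digit '1' (value 1) x 2^8 = 256
  Digit '1' (value 1) x 2^7 = 128
  Digit '1' (value 1) x 2^6 = 64
  Digit '1' (value 1) x 2^5 = 32
  Digit '0' (value 0) x 2^4 = 0
  Digit '0' (value 0) x 2^3 = 0
  Digit '1' (value 1) x 2^2 = 4
  Digit '0' (value 0) x 2^1 = 0
  Digit '1' (value 1) x 2^0 = 1
Sum = 7653

7653


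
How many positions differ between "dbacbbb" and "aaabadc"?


Comparing "dbacbbb" and "aaabadc" position by position:
  Position 0: 'd' vs 'a' => DIFFER
  Position 1: 'b' vs 'a' => DIFFER
  Position 2: 'a' vs 'a' => same
  Position 3: 'c' vs 'b' => DIFFER
  Position 4: 'b' vs 'a' => DIFFER
  Position 5: 'b' vs 'd' => DIFFER
  Position 6: 'b' vs 'c' => DIFFER
Positions that differ: 6

6


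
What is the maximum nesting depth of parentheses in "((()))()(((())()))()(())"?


Input: "((()))()(((())()))()(())"
Tracking depth:
  Position 0 '(': depth becomes 1
  Position 1 '(': depth becomes 2
  Position 2 '(': depth becomes 3
  Position 3 ')': depth becomes 2
  Position 4 ')': depth becomes 1
  Position 5 ')': depth becomes 0
  Position 6 '(': depth becomes 1
  Position 7 ')': depth becomes 0
  Position 8 '(': depth becomes 1
  Position 9 '(': depth becomes 2
  Position 10 '(': depth becomes 3
  Position 11 '(': depth becomes 4
  Position 12 ')': depth becomes 3
  Position 13 ')': depth becomes 2
  Position 14 '(': depth becomes 3
  Position 15 ')': depth becomes 2
  Position 16 ')': depth becomes 1
  Position 17 ')': depth becomes 0
  Position 18 '(': depth becomes 1
  Position 19 ')': depth becomes 0
  Position 20 '(': depth becomes 1
  Position 21 '(': depth becomes 2
  Position 22 ')': depth becomes 1
  Position 23 ')': depth becomes 0
Maximum depth reached: 4

4


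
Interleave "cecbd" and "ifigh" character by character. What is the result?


Interleaving "cecbd" and "ifigh":
  Position 0: 'c' from first, 'i' from second => "ci"
  Position 1: 'e' from first, 'f' from second => "ef"
  Position 2: 'c' from first, 'i' from second => "ci"
  Position 3: 'b' from first, 'g' from second => "bg"
  Position 4: 'd' from first, 'h' from second => "dh"
Result: ciefcibgdh

ciefcibgdh


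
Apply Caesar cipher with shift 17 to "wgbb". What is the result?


Caesar cipher: shift "wgbb" by 17
  'w' (pos 22) + 17 = pos 13 = 'n'
  'g' (pos 6) + 17 = pos 23 = 'x'
  'b' (pos 1) + 17 = pos 18 = 's'
  'b' (pos 1) + 17 = pos 18 = 's'
Result: nxss

nxss


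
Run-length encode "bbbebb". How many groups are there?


Input: bbbebb
Scanning for consecutive runs:
  Group 1: 'b' x 3 (positions 0-2)
  Group 2: 'e' x 1 (positions 3-3)
  Group 3: 'b' x 2 (positions 4-5)
Total groups: 3

3


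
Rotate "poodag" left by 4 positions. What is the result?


Input: "poodag", rotate left by 4
First 4 characters: "pood"
Remaining characters: "ag"
Concatenate remaining + first: "ag" + "pood" = "agpood"

agpood


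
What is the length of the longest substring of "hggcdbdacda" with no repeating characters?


Input: "hggcdbdacda"
Sliding window (track last position of each char):
  Position 0 ('h'): window [0,0] length 1 -- new best
  Position 1 ('g'): window [0,1] length 2 -- new best
  Position 2 ('g'): repeat (last at 1), move window start to 2
  Position 2 ('g'): window [2,2] length 1
  Position 3 ('c'): window [2,3] length 2
  Position 4 ('d'): window [2,4] length 3 -- new best
  Position 5 ('b'): window [2,5] length 4 -- new best
  Position 6 ('d'): repeat (last at 4), move window start to 5
  Position 6 ('d'): window [5,6] length 2
  Position 7 ('a'): window [5,7] length 3
  Position 8 ('c'): window [5,8] length 4
  Position 9 ('d'): repeat (last at 6), move window start to 7
  Position 9 ('d'): window [7,9] length 3
  Position 10 ('a'): repeat (last at 7), move window start to 8
  Position 10 ('a'): window [8,10] length 3
Longest substring with no repeats: "gcdb" with length 4

4


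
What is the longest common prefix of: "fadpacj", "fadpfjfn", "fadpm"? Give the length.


Words: fadpacj, fadpfjfn, fadpm
  Position 0: all 'f' => match
  Position 1: all 'a' => match
  Position 2: all 'd' => match
  Position 3: all 'p' => match
  Position 4: ('a', 'f', 'm') => mismatch, stop
LCP = "fadp" (length 4)

4


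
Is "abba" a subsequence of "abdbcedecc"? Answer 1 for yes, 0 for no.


Check if "abba" is a subsequence of "abdbcedecc"
Greedy scan:
  Position 0 ('a'): matches sub[0] = 'a'
  Position 1 ('b'): matches sub[1] = 'b'
  Position 2 ('d'): no match needed
  Position 3 ('b'): matches sub[2] = 'b'
  Position 4 ('c'): no match needed
  Position 5 ('e'): no match needed
  Position 6 ('d'): no match needed
  Position 7 ('e'): no match needed
  Position 8 ('c'): no match needed
  Position 9 ('c'): no match needed
Only matched 3/4 characters => not a subsequence

0


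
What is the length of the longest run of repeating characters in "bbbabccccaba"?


Input: "bbbabccccaba"
Scanning for longest run:
  Position 1 ('b'): continues run of 'b', length=2
  Position 2 ('b'): continues run of 'b', length=3
  Position 3 ('a'): new char, reset run to 1
  Position 4 ('b'): new char, reset run to 1
  Position 5 ('c'): new char, reset run to 1
  Position 6 ('c'): continues run of 'c', length=2
  Position 7 ('c'): continues run of 'c', length=3
  Position 8 ('c'): continues run of 'c', length=4
  Position 9 ('a'): new char, reset run to 1
  Position 10 ('b'): new char, reset run to 1
  Position 11 ('a'): new char, reset run to 1
Longest run: 'c' with length 4

4


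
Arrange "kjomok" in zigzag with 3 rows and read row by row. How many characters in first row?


Zigzag "kjomok" into 3 rows:
Placing characters:
  'k' => row 0
  'j' => row 1
  'o' => row 2
  'm' => row 1
  'o' => row 0
  'k' => row 1
Rows:
  Row 0: "ko"
  Row 1: "jmk"
  Row 2: "o"
First row length: 2

2


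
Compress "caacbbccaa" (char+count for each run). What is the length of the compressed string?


Input: caacbbccaa
Runs:
  'c' x 1 => "c1"
  'a' x 2 => "a2"
  'c' x 1 => "c1"
  'b' x 2 => "b2"
  'c' x 2 => "c2"
  'a' x 2 => "a2"
Compressed: "c1a2c1b2c2a2"
Compressed length: 12

12


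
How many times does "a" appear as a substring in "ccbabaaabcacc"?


Searching for "a" in "ccbabaaabcacc"
Scanning each position:
  Position 0: "c" => no
  Position 1: "c" => no
  Position 2: "b" => no
  Position 3: "a" => MATCH
  Position 4: "b" => no
  Position 5: "a" => MATCH
  Position 6: "a" => MATCH
  Position 7: "a" => MATCH
  Position 8: "b" => no
  Position 9: "c" => no
  Position 10: "a" => MATCH
  Position 11: "c" => no
  Position 12: "c" => no
Total occurrences: 5

5


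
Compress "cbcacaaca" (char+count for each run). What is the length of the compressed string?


Input: cbcacaaca
Runs:
  'c' x 1 => "c1"
  'b' x 1 => "b1"
  'c' x 1 => "c1"
  'a' x 1 => "a1"
  'c' x 1 => "c1"
  'a' x 2 => "a2"
  'c' x 1 => "c1"
  'a' x 1 => "a1"
Compressed: "c1b1c1a1c1a2c1a1"
Compressed length: 16

16


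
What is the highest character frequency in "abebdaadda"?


Input: abebdaadda
Character counts:
  'a': 4
  'b': 2
  'd': 3
  'e': 1
Maximum frequency: 4

4


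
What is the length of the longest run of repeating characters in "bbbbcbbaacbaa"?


Input: "bbbbcbbaacbaa"
Scanning for longest run:
  Position 1 ('b'): continues run of 'b', length=2
  Position 2 ('b'): continues run of 'b', length=3
  Position 3 ('b'): continues run of 'b', length=4
  Position 4 ('c'): new char, reset run to 1
  Position 5 ('b'): new char, reset run to 1
  Position 6 ('b'): continues run of 'b', length=2
  Position 7 ('a'): new char, reset run to 1
  Position 8 ('a'): continues run of 'a', length=2
  Position 9 ('c'): new char, reset run to 1
  Position 10 ('b'): new char, reset run to 1
  Position 11 ('a'): new char, reset run to 1
  Position 12 ('a'): continues run of 'a', length=2
Longest run: 'b' with length 4

4


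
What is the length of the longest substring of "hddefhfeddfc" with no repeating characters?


Input: "hddefhfeddfc"
Sliding window (track last position of each char):
  Position 0 ('h'): window [0,0] length 1 -- new best
  Position 1 ('d'): window [0,1] length 2 -- new best
  Position 2 ('d'): repeat (last at 1), move window start to 2
  Position 2 ('d'): window [2,2] length 1
  Position 3 ('e'): window [2,3] length 2
  Position 4 ('f'): window [2,4] length 3 -- new best
  Position 5 ('h'): window [2,5] length 4 -- new best
  Position 6 ('f'): repeat (last at 4), move window start to 5
  Position 6 ('f'): window [5,6] length 2
  Position 7 ('e'): window [5,7] length 3
  Position 8 ('d'): window [5,8] length 4
  Position 9 ('d'): repeat (last at 8), move window start to 9
  Position 9 ('d'): window [9,9] length 1
  Position 10 ('f'): window [9,10] length 2
  Position 11 ('c'): window [9,11] length 3
Longest substring with no repeats: "defh" with length 4

4


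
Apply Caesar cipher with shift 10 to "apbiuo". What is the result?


Caesar cipher: shift "apbiuo" by 10
  'a' (pos 0) + 10 = pos 10 = 'k'
  'p' (pos 15) + 10 = pos 25 = 'z'
  'b' (pos 1) + 10 = pos 11 = 'l'
  'i' (pos 8) + 10 = pos 18 = 's'
  'u' (pos 20) + 10 = pos 4 = 'e'
  'o' (pos 14) + 10 = pos 24 = 'y'
Result: kzlsey

kzlsey


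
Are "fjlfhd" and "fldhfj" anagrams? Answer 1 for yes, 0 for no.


Strings: "fjlfhd", "fldhfj"
Sorted first:  dffhjl
Sorted second: dffhjl
Sorted forms match => anagrams

1


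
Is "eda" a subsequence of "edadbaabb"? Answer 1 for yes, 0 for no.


Check if "eda" is a subsequence of "edadbaabb"
Greedy scan:
  Position 0 ('e'): matches sub[0] = 'e'
  Position 1 ('d'): matches sub[1] = 'd'
  Position 2 ('a'): matches sub[2] = 'a'
  Position 3 ('d'): no match needed
  Position 4 ('b'): no match needed
  Position 5 ('a'): no match needed
  Position 6 ('a'): no match needed
  Position 7 ('b'): no match needed
  Position 8 ('b'): no match needed
All 3 characters matched => is a subsequence

1


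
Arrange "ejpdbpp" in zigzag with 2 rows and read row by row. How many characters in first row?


Zigzag "ejpdbpp" into 2 rows:
Placing characters:
  'e' => row 0
  'j' => row 1
  'p' => row 0
  'd' => row 1
  'b' => row 0
  'p' => row 1
  'p' => row 0
Rows:
  Row 0: "epbp"
  Row 1: "jdp"
First row length: 4

4


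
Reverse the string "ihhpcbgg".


Input: ihhpcbgg
Reading characters right to left:
  Position 7: 'g'
  Position 6: 'g'
  Position 5: 'b'
  Position 4: 'c'
  Position 3: 'p'
  Position 2: 'h'
  Position 1: 'h'
  Position 0: 'i'
Reversed: ggbcphhi

ggbcphhi


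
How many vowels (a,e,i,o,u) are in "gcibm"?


Input: gcibm
Checking each character:
  'g' at position 0: consonant
  'c' at position 1: consonant
  'i' at position 2: vowel (running total: 1)
  'b' at position 3: consonant
  'm' at position 4: consonant
Total vowels: 1

1


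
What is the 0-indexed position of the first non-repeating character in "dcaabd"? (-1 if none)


Input: dcaabd
Character frequencies:
  'a': 2
  'b': 1
  'c': 1
  'd': 2
Scanning left to right for freq == 1:
  Position 0 ('d'): freq=2, skip
  Position 1 ('c'): unique! => answer = 1

1


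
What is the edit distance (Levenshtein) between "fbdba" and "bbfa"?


Computing edit distance: "fbdba" -> "bbfa"
DP table:
           b    b    f    a
      0    1    2    3    4
  f   1    1    2    2    3
  b   2    1    1    2    3
  d   3    2    2    2    3
  b   4    3    2    3    3
  a   5    4    3    3    3
Edit distance = dp[5][4] = 3

3


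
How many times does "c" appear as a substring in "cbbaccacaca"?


Searching for "c" in "cbbaccacaca"
Scanning each position:
  Position 0: "c" => MATCH
  Position 1: "b" => no
  Position 2: "b" => no
  Position 3: "a" => no
  Position 4: "c" => MATCH
  Position 5: "c" => MATCH
  Position 6: "a" => no
  Position 7: "c" => MATCH
  Position 8: "a" => no
  Position 9: "c" => MATCH
  Position 10: "a" => no
Total occurrences: 5

5


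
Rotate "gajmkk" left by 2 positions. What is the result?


Input: "gajmkk", rotate left by 2
First 2 characters: "ga"
Remaining characters: "jmkk"
Concatenate remaining + first: "jmkk" + "ga" = "jmkkga"

jmkkga


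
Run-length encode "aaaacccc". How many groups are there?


Input: aaaacccc
Scanning for consecutive runs:
  Group 1: 'a' x 4 (positions 0-3)
  Group 2: 'c' x 4 (positions 4-7)
Total groups: 2

2


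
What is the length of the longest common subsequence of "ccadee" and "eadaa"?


LCS of "ccadee" and "eadaa"
DP table:
           e    a    d    a    a
      0    0    0    0    0    0
  c   0    0    0    0    0    0
  c   0    0    0    0    0    0
  a   0    0    1    1    1    1
  d   0    0    1    2    2    2
  e   0    1    1    2    2    2
  e   0    1    1    2    2    2
LCS length = dp[6][5] = 2

2


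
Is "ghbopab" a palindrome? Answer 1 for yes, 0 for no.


Input: ghbopab
Reversed: bapobhg
  Compare pos 0 ('g') with pos 6 ('b'): MISMATCH
  Compare pos 1 ('h') with pos 5 ('a'): MISMATCH
  Compare pos 2 ('b') with pos 4 ('p'): MISMATCH
Result: not a palindrome

0
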